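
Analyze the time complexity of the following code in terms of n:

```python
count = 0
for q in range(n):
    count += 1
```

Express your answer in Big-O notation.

Each loop level contributes: n. Multiplying the contributions gives O(n).

Answer: O(n)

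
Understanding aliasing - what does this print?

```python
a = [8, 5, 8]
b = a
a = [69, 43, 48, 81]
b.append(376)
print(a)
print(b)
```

Key concept: rebinding vs mutation: a is rebound to a new list, b still points at the original.
Step by step:
`a = [8, 5, 8]` → a = [8, 5, 8]
`b = a` → b = [8, 5, 8] (same object as a)
`a = [69, 43, 48, 81]` → a = [69, 43, 48, 81]
`b.append(376)` → b = [8, 5, 8, 376]
`print(a)` → prints [69, 43, 48, 81]
`print(b)` → prints [8, 5, 8, 376]

Answer:
[69, 43, 48, 81]
[8, 5, 8, 376]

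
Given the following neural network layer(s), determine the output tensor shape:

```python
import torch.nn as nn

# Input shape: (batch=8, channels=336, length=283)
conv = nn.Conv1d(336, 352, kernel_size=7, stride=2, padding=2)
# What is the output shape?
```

Input: (8, 336, 283) -> Output: (8, 352, 141)

Answer: (8, 352, 141)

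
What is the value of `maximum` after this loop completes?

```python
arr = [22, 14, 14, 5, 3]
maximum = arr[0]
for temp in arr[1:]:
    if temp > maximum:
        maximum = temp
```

Maximum of [22, 14, 14, 5, 3]
`maximum` takes the values: 22

Answer: 22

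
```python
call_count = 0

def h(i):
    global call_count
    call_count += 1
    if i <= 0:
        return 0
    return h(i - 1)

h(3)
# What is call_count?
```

Linear recursion stepping by 1: 4 calls from i=3 down to ≤0.

Answer: 4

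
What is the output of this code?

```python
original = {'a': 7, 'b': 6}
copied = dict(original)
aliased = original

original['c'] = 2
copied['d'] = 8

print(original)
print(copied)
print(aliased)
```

Key concept: dict() creates copy, assignment creates alias.
Step by step:
`original = {'a': 7, 'b': 6}` → original = {'a': 7, 'b': 6}
`copied = dict(original)` → copied = {'a': 7, 'b': 6}
`aliased = original` → aliased = {'a': 7, 'b': 6} (same object as original)
`original['c'] = 2` → original = {'a': 7, 'b': 6, 'c': 2} (same object as aliased); aliased = {'a': 7, 'b': 6, 'c': 2} (same object as original)
`copied['d'] = 8` → copied = {'a': 7, 'b': 6, 'd': 8}
`print(original)` → prints {'a': 7, 'b': 6, 'c': 2}
`print(copied)` → prints {'a': 7, 'b': 6, 'd': 8}
`print(aliased)` → prints {'a': 7, 'b': 6, 'c': 2}

Answer:
{'a': 7, 'b': 6, 'c': 2}
{'a': 7, 'b': 6, 'd': 8}
{'a': 7, 'b': 6, 'c': 2}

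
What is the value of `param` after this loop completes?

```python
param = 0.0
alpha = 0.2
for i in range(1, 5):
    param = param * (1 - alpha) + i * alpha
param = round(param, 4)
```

Moving average with lr=0.2
`param` takes the values: 0.0 → 0.2 → 0.56 → 1.048 → 1.6384

Answer: 1.6384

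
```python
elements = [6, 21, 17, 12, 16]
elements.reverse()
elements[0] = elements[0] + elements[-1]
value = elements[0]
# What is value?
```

Trace:
`elements = [6, 21, 17, 12, 16]` → elements = [6, 21, 17, 12, 16]
`elements.reverse()` → elements = [16, 12, 17, 21, 6]
`elements[0] = elements[0] + elements[-1]` → elements = [22, 12, 17, 21, 6]
`value = elements[0]` → value = 22
So value = 22

Answer: 22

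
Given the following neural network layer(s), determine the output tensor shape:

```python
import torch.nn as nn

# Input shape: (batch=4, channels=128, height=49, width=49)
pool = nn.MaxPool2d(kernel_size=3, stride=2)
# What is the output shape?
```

Input: (4, 128, 49, 49) -> Output: (4, 128, 24, 24)

Answer: (4, 128, 24, 24)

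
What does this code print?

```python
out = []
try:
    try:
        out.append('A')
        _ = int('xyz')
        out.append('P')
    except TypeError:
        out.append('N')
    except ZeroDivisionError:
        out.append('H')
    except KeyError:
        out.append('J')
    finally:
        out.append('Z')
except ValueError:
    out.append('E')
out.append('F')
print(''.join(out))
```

Execution trace: 'A' (inner try body) → 'Z' (inner finally) → 'E' (outer except ValueError) → 'F' (after the try/except). Output: AZEF

Answer: AZEF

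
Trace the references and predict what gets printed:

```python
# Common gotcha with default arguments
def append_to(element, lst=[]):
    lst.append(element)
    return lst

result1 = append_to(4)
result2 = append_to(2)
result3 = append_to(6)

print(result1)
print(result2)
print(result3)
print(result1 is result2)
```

Key concept: mutable default argument gotcha.
Step by step:
`result1 = append_to(4)` → result1 = [4]
`result2 = append_to(2)` → result1 = [4, 2] (same object as result2); result2 = [4, 2] (same object as result1)
`result3 = append_to(6)` → result1 = [4, 2, 6] (same object as result2, result3); result2 = [4, 2, 6] (same object as result1, result3); result3 = [4, 2, 6] (same object as result1, result2)
`print(result1)` → prints [4, 2, 6]
`print(result2)` → prints [4, 2, 6]
`print(result3)` → prints [4, 2, 6]
`print(result1 is result2)` → prints True

Answer:
[4, 2, 6]
[4, 2, 6]
[4, 2, 6]
True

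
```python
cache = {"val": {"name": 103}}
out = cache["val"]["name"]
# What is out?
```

Trace:
`cache = {"val": {"name": 103}}` → cache = {'val': {'name': 103}}
`out = cache["val"]["name"]` → out = 103
So out = 103

Answer: 103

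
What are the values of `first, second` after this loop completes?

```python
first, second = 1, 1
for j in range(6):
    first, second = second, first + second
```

Fibonacci: after 6 iterations
`first, second` takes the values: (1, 1) → (1, 2) → (2, 3) → (3, 5) → (5, 8) → (8, 13) → (13, 21)

Answer: 13, 21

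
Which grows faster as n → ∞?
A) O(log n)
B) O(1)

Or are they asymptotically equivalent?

O(log n) vs O(1): Higher order terms dominate.

Answer: A) O(log n) grows faster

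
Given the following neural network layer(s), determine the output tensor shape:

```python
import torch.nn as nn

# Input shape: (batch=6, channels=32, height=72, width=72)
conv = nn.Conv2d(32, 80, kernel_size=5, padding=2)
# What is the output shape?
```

Input: (6, 32, 72, 72) -> Output: (6, 80, 72, 72)

Answer: (6, 80, 72, 72)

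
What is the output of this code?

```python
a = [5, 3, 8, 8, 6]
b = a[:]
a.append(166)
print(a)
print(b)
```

Key concept: slice [:] creates copy.
Step by step:
`a = [5, 3, 8, 8, 6]` → a = [5, 3, 8, 8, 6]
`b = a[:]` → b = [5, 3, 8, 8, 6]
`a.append(166)` → a = [5, 3, 8, 8, 6, 166]
`print(a)` → prints [5, 3, 8, 8, 6, 166]
`print(b)` → prints [5, 3, 8, 8, 6]

Answer:
[5, 3, 8, 8, 6, 166]
[5, 3, 8, 8, 6]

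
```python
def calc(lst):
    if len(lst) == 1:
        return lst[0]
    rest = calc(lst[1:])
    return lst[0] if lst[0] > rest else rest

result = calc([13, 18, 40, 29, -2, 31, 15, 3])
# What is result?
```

Recursive max over [13, 18, 40, 29, -2, 31, 15, 3] = 40

Answer: 40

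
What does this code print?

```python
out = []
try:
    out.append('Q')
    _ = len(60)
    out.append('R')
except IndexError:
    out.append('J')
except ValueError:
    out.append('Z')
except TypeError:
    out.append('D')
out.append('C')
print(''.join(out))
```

Execution trace: 'Q' (try body) → 'D' (except TypeError) → 'C' (after the try/except). Output: QDC

Answer: QDC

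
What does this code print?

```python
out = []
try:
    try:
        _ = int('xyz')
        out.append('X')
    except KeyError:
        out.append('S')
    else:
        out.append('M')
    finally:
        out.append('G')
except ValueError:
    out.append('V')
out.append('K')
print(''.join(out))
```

Execution trace: 'G' (finally) → 'V' (outer except ValueError) → 'K' (after the try/except). Output: GVK

Answer: GVK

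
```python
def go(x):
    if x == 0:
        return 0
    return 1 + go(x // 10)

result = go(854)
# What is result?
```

Count of digits of 854: 3

Answer: 3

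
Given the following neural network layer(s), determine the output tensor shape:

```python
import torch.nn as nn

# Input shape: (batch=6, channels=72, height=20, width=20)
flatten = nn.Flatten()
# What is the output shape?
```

Input: (6, 72, 20, 20) -> Output: (6, 28800)

Answer: (6, 28800)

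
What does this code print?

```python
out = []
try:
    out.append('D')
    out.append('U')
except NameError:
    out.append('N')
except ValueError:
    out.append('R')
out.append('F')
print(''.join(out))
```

Execution trace: 'D' (try body) → 'U' (try body, no exception) → 'F' (after the try/except). Output: DUF

Answer: DUF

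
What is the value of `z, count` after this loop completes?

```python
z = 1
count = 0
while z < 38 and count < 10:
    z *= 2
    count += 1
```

Double until >= 38 or 10 iterations
`z, count` takes the values: (1, 0) → (2, 0) → (2, 1) → (4, 1) → (4, 2) → (8, 2) → (8, 3) → (16, 3) → (16, 4) → (32, 4) → (32, 5) → (64, 5) → (64, 6)

Answer: 64, 6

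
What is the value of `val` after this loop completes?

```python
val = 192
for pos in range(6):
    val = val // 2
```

Halve 6 times: 192 // 2^6 = 3
`val` takes the values: 192 → 96 → 48 → 24 → 12 → 6 → 3

Answer: 3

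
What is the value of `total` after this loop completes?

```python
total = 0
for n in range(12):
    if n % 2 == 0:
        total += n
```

Sum of even numbers 0 to 11
`total` takes the values: 0 → 2 → 6 → 12 → 20 → 30

Answer: 30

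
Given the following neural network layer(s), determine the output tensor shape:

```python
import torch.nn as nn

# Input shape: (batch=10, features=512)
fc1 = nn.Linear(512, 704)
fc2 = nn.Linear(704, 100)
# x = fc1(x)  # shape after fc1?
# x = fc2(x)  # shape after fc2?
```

Input: (10, 512) -> after fc1: (10, 704) -> Output: (10, 100)

Answer: (10, 100)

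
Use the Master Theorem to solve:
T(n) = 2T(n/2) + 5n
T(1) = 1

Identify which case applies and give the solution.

a=2, b=2, f(n)=5n. log_2(2) = 1. Since c=1 = 1, Case 2 applies: T(n) = Θ(n^log_b(a) · log n) = O(n log n).

Answer: O(n log n) - Case 2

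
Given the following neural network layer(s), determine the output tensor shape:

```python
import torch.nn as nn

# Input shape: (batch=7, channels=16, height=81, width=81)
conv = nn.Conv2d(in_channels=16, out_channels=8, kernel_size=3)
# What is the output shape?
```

Input: (7, 16, 81, 81) -> Output: (7, 8, 79, 79)

Answer: (7, 8, 79, 79)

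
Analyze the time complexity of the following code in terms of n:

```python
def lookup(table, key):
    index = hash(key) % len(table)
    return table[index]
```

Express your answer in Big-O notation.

This is Hash table lookup (average case). Time complexity: O(1).

Answer: O(1)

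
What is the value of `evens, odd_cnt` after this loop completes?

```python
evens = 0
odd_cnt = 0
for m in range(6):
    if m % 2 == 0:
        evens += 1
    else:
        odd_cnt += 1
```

Count evens and odds in range(6)
`evens, odd_cnt` takes the values: (0, 0) → (1, 0) → (1, 1) → (2, 1) → (2, 2) → (3, 2) → (3, 3)

Answer: 3, 3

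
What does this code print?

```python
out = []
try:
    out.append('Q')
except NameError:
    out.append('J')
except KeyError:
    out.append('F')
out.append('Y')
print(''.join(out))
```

Execution trace: 'Q' (try body, no exception) → 'Y' (after the try/except). Output: QY

Answer: QY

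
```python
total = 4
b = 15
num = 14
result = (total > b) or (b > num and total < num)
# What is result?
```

Trace:
`total = 4` → total = 4
`b = 15` → b = 15
`num = 14` → num = 14
`result = (total > b) or (b > num and total < num)` → result = True
So result = True

Answer: True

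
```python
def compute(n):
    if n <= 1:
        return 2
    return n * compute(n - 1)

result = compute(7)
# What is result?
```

compute(7) = 7 * 6 * 5 * 4 * 3 * 2 * 2 = 10080

Answer: 10080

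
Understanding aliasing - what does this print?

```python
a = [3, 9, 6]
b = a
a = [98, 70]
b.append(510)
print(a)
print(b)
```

Key concept: rebinding vs mutation: a is rebound to a new list, b still points at the original.
Step by step:
`a = [3, 9, 6]` → a = [3, 9, 6]
`b = a` → b = [3, 9, 6] (same object as a)
`a = [98, 70]` → a = [98, 70]
`b.append(510)` → b = [3, 9, 6, 510]
`print(a)` → prints [98, 70]
`print(b)` → prints [3, 9, 6, 510]

Answer:
[98, 70]
[3, 9, 6, 510]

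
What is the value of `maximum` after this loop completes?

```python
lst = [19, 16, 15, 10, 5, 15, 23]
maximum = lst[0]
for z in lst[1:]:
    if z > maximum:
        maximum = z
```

Maximum of [19, 16, 15, 10, 5, 15, 23]
`maximum` takes the values: 19 → 23

Answer: 23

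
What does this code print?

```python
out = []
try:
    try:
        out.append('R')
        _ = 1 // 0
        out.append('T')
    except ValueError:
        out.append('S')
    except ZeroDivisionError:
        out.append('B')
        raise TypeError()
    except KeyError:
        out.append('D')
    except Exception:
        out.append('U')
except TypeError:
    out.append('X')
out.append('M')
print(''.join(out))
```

Execution trace: 'R' (inner try body) → 'B' (inner except ZeroDivisionError) → 'X' (outer except TypeError) → 'M' (after the try/except). Output: RBXM

Answer: RBXM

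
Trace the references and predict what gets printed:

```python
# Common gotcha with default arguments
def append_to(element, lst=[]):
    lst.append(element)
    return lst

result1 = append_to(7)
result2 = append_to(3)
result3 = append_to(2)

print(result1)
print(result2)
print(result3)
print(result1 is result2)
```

Key concept: mutable default argument gotcha.
Step by step:
`result1 = append_to(7)` → result1 = [7]
`result2 = append_to(3)` → result1 = [7, 3] (same object as result2); result2 = [7, 3] (same object as result1)
`result3 = append_to(2)` → result1 = [7, 3, 2] (same object as result2, result3); result2 = [7, 3, 2] (same object as result1, result3); result3 = [7, 3, 2] (same object as result1, result2)
`print(result1)` → prints [7, 3, 2]
`print(result2)` → prints [7, 3, 2]
`print(result3)` → prints [7, 3, 2]
`print(result1 is result2)` → prints True

Answer:
[7, 3, 2]
[7, 3, 2]
[7, 3, 2]
True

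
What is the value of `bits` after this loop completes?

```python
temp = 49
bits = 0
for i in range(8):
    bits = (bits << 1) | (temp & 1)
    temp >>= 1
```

Reverse lowest 8 bits of 49
`bits` takes the values: 0 → 1 → 2 → 4 → 8 → 17 → 35 → 70 → 140

Answer: 140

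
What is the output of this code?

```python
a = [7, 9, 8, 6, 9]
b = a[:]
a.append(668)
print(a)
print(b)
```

Key concept: slice [:] creates copy.
Step by step:
`a = [7, 9, 8, 6, 9]` → a = [7, 9, 8, 6, 9]
`b = a[:]` → b = [7, 9, 8, 6, 9]
`a.append(668)` → a = [7, 9, 8, 6, 9, 668]
`print(a)` → prints [7, 9, 8, 6, 9, 668]
`print(b)` → prints [7, 9, 8, 6, 9]

Answer:
[7, 9, 8, 6, 9, 668]
[7, 9, 8, 6, 9]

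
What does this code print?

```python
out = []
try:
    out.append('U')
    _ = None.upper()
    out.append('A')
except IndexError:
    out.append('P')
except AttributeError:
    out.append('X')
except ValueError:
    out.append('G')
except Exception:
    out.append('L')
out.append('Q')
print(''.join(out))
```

Execution trace: 'U' (try body) → 'X' (except AttributeError) → 'Q' (after the try/except). Output: UXQ

Answer: UXQ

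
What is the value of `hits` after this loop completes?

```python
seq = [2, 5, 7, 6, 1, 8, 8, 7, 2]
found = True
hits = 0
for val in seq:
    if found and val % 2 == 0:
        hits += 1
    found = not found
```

Count even values at even positions
`hits` takes the values: 0 → 1 → 2 → 3

Answer: 3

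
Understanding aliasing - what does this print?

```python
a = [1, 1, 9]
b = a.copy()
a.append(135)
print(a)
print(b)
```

Key concept: list.copy() creates independent copy.
Step by step:
`a = [1, 1, 9]` → a = [1, 1, 9]
`b = a.copy()` → b = [1, 1, 9]
`a.append(135)` → a = [1, 1, 9, 135]
`print(a)` → prints [1, 1, 9, 135]
`print(b)` → prints [1, 1, 9]

Answer:
[1, 1, 9, 135]
[1, 1, 9]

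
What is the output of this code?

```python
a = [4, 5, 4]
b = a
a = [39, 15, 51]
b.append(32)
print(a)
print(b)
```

Key concept: rebinding vs mutation: a is rebound to a new list, b still points at the original.
Step by step:
`a = [4, 5, 4]` → a = [4, 5, 4]
`b = a` → b = [4, 5, 4] (same object as a)
`a = [39, 15, 51]` → a = [39, 15, 51]
`b.append(32)` → b = [4, 5, 4, 32]
`print(a)` → prints [39, 15, 51]
`print(b)` → prints [4, 5, 4, 32]

Answer:
[39, 15, 51]
[4, 5, 4, 32]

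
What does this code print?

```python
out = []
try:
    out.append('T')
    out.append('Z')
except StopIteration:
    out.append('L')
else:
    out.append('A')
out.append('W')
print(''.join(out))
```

Execution trace: 'T' (try body) → 'Z' (try body, no exception) → 'A' (else) → 'W' (after the try/except). Output: TZAW

Answer: TZAW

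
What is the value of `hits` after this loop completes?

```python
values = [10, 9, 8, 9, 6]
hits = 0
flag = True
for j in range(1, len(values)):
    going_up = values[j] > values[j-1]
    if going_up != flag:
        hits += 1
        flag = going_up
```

Count direction changes in [10, 9, 8, 9, 6]
`hits` takes the values: 0 → 1 → 2 → 3

Answer: 3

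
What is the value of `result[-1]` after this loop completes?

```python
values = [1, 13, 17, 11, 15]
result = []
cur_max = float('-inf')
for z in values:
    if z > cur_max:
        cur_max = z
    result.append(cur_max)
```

Running max ends at 17
`result` takes the values: [] → [1] → [1, 13] → [1, 13, 17] → [1, 13, 17, 17] → [1, 13, 17, 17, 17]
So `result[-1]` = 17

Answer: 17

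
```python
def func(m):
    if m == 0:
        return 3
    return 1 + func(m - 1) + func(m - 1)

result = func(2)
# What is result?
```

func(m) = 1 + 2·func(m-1), func(0)=3. Closed form: (3+1)·2^2 - 1 = 15.

Answer: 15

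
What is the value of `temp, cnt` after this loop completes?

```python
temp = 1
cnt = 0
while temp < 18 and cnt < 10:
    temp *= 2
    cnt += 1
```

Double until >= 18 or 10 iterations
`temp, cnt` takes the values: (1, 0) → (2, 0) → (2, 1) → (4, 1) → (4, 2) → (8, 2) → (8, 3) → (16, 3) → (16, 4) → (32, 4) → (32, 5)

Answer: 32, 5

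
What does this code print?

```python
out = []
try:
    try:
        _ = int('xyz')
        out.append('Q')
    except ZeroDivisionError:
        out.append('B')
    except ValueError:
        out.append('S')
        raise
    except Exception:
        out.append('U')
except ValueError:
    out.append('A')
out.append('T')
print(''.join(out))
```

Execution trace: 'S' (inner except ValueError) → 'A' (outer except ValueError) → 'T' (after the try/except). Output: SAT

Answer: SAT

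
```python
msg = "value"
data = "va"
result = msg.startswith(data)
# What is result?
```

Trace:
`msg = "value"` → msg = 'value'
`data = "va"` → data = 'va'
`result = msg.startswith(data)` → result = True
So result = True

Answer: True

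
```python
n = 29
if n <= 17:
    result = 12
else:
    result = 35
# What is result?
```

Trace:
`n = 29` → n = 29
`if n <= 17: ...` → n <= 17 is False, take else branch → result = 35
So result = 35

Answer: 35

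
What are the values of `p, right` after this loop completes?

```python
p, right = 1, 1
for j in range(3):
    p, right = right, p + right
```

Fibonacci: after 3 iterations
`p, right` takes the values: (1, 1) → (1, 2) → (2, 3) → (3, 5)

Answer: 3, 5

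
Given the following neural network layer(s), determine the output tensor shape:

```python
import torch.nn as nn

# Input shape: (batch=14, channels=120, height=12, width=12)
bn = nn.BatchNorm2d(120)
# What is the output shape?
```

Input: (14, 120, 12, 12) -> Output: (14, 120, 12, 12)

Answer: (14, 120, 12, 12)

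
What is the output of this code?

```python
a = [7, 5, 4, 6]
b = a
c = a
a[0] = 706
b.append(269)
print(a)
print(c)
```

Key concept: multiple aliases.
Step by step:
`a = [7, 5, 4, 6]` → a = [7, 5, 4, 6]
`b = a` → b = [7, 5, 4, 6] (same object as a)
`c = a` → c = [7, 5, 4, 6] (same object as a, b)
`a[0] = 706` → a = [706, 5, 4, 6] (same object as b, c); b = [706, 5, 4, 6] (same object as a, c); c = [706, 5, 4, 6] (same object as a, b)
`b.append(269)` → a = [706, 5, 4, 6, 269] (same object as b, c); b = [706, 5, 4, 6, 269] (same object as a, c); c = [706, 5, 4, 6, 269] (same object as a, b)
`print(a)` → prints [706, 5, 4, 6, 269]
`print(c)` → prints [706, 5, 4, 6, 269]

Answer:
[706, 5, 4, 6, 269]
[706, 5, 4, 6, 269]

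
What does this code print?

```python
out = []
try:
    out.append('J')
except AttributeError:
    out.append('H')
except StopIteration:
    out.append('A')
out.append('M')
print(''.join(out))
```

Execution trace: 'J' (try body, no exception) → 'M' (after the try/except). Output: JM

Answer: JM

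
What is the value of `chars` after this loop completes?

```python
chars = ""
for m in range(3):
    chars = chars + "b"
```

Repeat 'b' 3 times
`chars` takes the values: "" → "b" → "bb" → "bbb"

Answer: "bbb"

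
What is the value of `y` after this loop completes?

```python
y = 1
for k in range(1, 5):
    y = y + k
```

Start at 1, add 1 through 4
`y` takes the values: 1 → 2 → 4 → 7 → 11

Answer: 11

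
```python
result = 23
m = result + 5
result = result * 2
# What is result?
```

Trace:
`result = 23` → result = 23
`m = result + 5` → m = 28
`result = result * 2` → result = 46
So result = 46

Answer: 46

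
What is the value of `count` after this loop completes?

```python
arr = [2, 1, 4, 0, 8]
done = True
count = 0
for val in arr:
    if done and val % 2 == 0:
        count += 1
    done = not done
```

Count even values at even positions
`count` takes the values: 0 → 1 → 2 → 3

Answer: 3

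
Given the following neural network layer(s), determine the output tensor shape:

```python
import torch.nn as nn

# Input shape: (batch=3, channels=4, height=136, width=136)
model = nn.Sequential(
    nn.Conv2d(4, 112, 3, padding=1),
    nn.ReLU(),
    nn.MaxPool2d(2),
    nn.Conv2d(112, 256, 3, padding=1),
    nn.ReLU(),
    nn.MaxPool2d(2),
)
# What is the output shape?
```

Input: (3, 4, 136, 136) -> after first Conv2d: (3, 112, 136, 136) -> after first MaxPool2d: (3, 112, 68, 68) -> after second Conv2d: (3, 256, 68, 68) -> Output: (3, 256, 34, 34)

Answer: (3, 256, 34, 34)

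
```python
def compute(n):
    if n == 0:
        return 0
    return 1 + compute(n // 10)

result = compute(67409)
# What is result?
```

Count of digits of 67409: 5

Answer: 5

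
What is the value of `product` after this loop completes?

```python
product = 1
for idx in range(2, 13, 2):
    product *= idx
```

Product of even numbers 2 to 12
`product` takes the values: 1 → 2 → 8 → 48 → 384 → 3840 → 46080

Answer: 46080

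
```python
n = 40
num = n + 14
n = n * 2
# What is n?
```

Trace:
`n = 40` → n = 40
`num = n + 14` → num = 54
`n = n * 2` → n = 80
So n = 80

Answer: 80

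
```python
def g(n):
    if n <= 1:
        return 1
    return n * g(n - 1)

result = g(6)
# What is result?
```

g(6) = 6 * 5 * 4 * 3 * 2 * 1 = 720

Answer: 720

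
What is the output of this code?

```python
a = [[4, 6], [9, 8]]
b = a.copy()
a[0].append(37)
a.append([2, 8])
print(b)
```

Key concept: shallow copy with nested lists.
Step by step:
`a = [[4, 6], [9, 8]]` → a = [[4, 6], [9, 8]]
`b = a.copy()` → b = [[4, 6], [9, 8]]
`a[0].append(37)` → a = [[4, 6, 37], [9, 8]]; b = [[4, 6, 37], [9, 8]]
`a.append([2, 8])` → a = [[4, 6, 37], [9, 8], [2, 8]]
`print(b)` → prints [[4, 6, 37], [9, 8]]

Answer: [[4, 6, 37], [9, 8]]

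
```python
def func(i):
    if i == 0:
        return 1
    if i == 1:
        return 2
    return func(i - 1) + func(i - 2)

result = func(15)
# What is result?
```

Build up from base cases: func(0)=1, func(1)=2, func(2)=3, func(3)=5, func(4)=8, func(5)=13, func(6)=21, ..., func(15)=1597

Answer: 1597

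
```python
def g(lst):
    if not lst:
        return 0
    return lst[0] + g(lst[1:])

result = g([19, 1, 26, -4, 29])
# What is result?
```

19 + 1 + 26 + (-4) + 29 + 0 = 71

Answer: 71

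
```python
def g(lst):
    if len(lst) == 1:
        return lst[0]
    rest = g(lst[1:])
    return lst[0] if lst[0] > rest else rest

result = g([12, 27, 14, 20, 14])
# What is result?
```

Recursive max over [12, 27, 14, 20, 14] = 27

Answer: 27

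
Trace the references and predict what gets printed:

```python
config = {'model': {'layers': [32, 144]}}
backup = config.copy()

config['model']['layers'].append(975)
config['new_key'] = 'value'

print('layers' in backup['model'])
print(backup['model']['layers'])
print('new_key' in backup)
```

Key concept: shallow copy gotcha with nested dict.
Step by step:
`config = {'model': {'layers': [32, 144]}}` → config = {'model': {'layers': [32, 144]}}
`backup = config.copy()` → backup = {'model': {'layers': [32, 144]}}
`config['model']['layers'].append(975)` → config = {'model': {'layers': [32, 144, 975]}}; backup = {'model': {'layers': [32, 144, 975]}}
`config['new_key'] = 'value'` → config = {'model': {'layers': [32, 144, 975]}, 'new_key': 'value'}
`print('layers' in backup['model'])` → prints True
`print(backup['model']['layers'])` → prints [32, 144, 975]
`print('new_key' in backup)` → prints False

Answer:
True
[32, 144, 975]
False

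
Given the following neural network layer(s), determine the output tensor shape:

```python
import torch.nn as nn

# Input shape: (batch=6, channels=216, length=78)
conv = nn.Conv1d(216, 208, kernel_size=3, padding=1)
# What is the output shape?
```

Input: (6, 216, 78) -> Output: (6, 208, 78)

Answer: (6, 208, 78)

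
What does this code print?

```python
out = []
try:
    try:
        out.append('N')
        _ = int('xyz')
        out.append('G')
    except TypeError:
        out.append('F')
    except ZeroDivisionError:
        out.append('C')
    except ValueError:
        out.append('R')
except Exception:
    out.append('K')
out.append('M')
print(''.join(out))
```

Execution trace: 'N' (inner try body) → 'R' (inner except ValueError) → 'M' (after the try/except). Output: NRM

Answer: NRM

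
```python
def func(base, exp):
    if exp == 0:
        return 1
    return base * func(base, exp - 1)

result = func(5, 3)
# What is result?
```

func(5, 3) = 5 * 5 * 5 = 125

Answer: 125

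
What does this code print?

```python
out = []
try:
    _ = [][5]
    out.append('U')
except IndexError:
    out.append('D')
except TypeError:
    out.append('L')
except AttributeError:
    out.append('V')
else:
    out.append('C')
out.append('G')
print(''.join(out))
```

Execution trace: 'D' (except IndexError) → 'G' (after the try/except). Output: DG

Answer: DG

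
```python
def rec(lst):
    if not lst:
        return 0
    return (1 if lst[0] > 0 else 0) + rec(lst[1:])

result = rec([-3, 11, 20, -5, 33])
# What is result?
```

Count of positive elements in [-3, 11, 20, -5, 33] = 3

Answer: 3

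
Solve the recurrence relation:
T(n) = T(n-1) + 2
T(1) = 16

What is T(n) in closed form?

Unrolling: T(n) = T(1) + 2·(n-1) = 16 + 2(n-1) = 2n + 14.

Answer: T(n) = 2n + 14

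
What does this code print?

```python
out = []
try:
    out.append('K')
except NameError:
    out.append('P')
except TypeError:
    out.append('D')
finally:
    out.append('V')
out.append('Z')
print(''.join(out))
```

Execution trace: 'K' (try body, no exception) → 'V' (finally) → 'Z' (after the try/except). Output: KVZ

Answer: KVZ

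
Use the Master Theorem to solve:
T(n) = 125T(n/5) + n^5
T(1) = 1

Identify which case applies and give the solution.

a=125, b=5, f(n)=n^5. log_5(125) = 3. Since c=5 > 3 and the regularity condition holds (125(n/5)^5 = (125/5^5)n^5 with 125/5^5 < 1), Case 3 applies: T(n) = Θ(f(n)) = O(n^5).

Answer: O(n^5) - Case 3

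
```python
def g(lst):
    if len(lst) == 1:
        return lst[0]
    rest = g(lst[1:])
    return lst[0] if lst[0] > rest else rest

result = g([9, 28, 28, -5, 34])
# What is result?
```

Recursive max over [9, 28, 28, -5, 34] = 34

Answer: 34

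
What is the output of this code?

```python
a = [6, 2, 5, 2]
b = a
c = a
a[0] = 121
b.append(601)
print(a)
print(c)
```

Key concept: multiple aliases.
Step by step:
`a = [6, 2, 5, 2]` → a = [6, 2, 5, 2]
`b = a` → b = [6, 2, 5, 2] (same object as a)
`c = a` → c = [6, 2, 5, 2] (same object as a, b)
`a[0] = 121` → a = [121, 2, 5, 2] (same object as b, c); b = [121, 2, 5, 2] (same object as a, c); c = [121, 2, 5, 2] (same object as a, b)
`b.append(601)` → a = [121, 2, 5, 2, 601] (same object as b, c); b = [121, 2, 5, 2, 601] (same object as a, c); c = [121, 2, 5, 2, 601] (same object as a, b)
`print(a)` → prints [121, 2, 5, 2, 601]
`print(c)` → prints [121, 2, 5, 2, 601]

Answer:
[121, 2, 5, 2, 601]
[121, 2, 5, 2, 601]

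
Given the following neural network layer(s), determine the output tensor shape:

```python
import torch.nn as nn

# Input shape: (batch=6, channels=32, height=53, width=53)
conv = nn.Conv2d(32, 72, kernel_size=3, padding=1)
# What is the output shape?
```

Input: (6, 32, 53, 53) -> Output: (6, 72, 53, 53)

Answer: (6, 72, 53, 53)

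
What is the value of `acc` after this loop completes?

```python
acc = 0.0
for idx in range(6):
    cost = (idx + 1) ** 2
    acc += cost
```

Sum of squared losses 1² + 2² + ... + 6²
`acc` takes the values: 0.0 → 1.0 → 5.0 → 14.0 → 30.0 → 55.0 → 91.0

Answer: 91.0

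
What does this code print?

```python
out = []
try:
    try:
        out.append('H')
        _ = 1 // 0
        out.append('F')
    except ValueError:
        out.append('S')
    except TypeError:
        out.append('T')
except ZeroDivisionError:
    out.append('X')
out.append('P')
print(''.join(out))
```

Execution trace: 'H' (try body) → 'X' (outer except ZeroDivisionError) → 'P' (after the try/except). Output: HXP

Answer: HXP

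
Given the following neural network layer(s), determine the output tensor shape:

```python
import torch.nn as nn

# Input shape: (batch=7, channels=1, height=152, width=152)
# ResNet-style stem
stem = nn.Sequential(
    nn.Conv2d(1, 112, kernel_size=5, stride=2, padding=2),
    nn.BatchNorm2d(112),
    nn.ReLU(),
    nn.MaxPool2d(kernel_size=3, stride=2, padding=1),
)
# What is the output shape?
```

Input: (7, 1, 152, 152) -> after Conv2d 5x5 stride=2: (7, 112, 76, 76) -> Output: (7, 112, 38, 38)

Answer: (7, 112, 38, 38)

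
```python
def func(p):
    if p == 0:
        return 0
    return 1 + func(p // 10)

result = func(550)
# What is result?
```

Count of digits of 550: 3

Answer: 3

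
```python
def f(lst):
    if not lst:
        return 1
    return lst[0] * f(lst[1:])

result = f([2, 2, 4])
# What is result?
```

Product over [2, 2, 4] = 2 * 2 * 4 = 16

Answer: 16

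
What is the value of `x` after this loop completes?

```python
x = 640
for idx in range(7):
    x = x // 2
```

Halve 7 times: 640 // 2^7 = 5
`x` takes the values: 640 → 320 → 160 → 80 → 40 → 20 → 10 → 5

Answer: 5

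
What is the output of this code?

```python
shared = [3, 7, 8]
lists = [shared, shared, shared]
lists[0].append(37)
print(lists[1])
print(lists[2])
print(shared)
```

Key concept: list of same reference.
Step by step:
`shared = [3, 7, 8]` → shared = [3, 7, 8]
`lists = [shared, shared, shared]` → lists = [[3, 7, 8], [3, 7, 8], [3, 7, 8]]
`lists[0].append(37)` → shared = [3, 7, 8, 37]; lists = [[3, 7, 8, 37], [3, 7, 8, 37], [3, 7, 8, 37]]
`print(lists[1])` → prints [3, 7, 8, 37]
`print(lists[2])` → prints [3, 7, 8, 37]
`print(shared)` → prints [3, 7, 8, 37]

Answer:
[3, 7, 8, 37]
[3, 7, 8, 37]
[3, 7, 8, 37]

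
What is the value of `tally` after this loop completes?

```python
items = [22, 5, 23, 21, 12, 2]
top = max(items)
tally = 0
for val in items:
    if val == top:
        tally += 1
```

Count of max value 23 in [22, 5, 23, 21, 12, 2]
`tally` takes the values: 0 → 1

Answer: 1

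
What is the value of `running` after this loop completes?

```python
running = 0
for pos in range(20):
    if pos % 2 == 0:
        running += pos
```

Sum of even numbers 0 to 19
`running` takes the values: 0 → 2 → 6 → 12 → 20 → 30 → 42 → 56 → 72 → 90

Answer: 90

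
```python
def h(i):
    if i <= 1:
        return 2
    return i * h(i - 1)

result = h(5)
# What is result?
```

h(5) = 5 * 4 * 3 * 2 * 2 = 240

Answer: 240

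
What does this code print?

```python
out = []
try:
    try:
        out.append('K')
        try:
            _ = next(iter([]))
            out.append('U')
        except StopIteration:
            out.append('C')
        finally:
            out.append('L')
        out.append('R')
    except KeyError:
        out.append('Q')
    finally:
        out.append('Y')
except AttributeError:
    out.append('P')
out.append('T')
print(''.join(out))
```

Execution trace: 'K' (try body) → 'C' (inner except StopIteration) → 'L' (inner finally) → 'R' (try body, no exception) → 'Y' (finally) → 'T' (after the try/except). Output: KCLRYT

Answer: KCLRYT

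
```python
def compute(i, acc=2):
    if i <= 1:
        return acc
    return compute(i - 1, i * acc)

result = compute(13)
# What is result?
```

Accumulator trace (n, acc): (13, 2) -> (12, 26) -> (11, 312) -> (10, 3432) -> (9, 34320) -> (8, 308880) -> (7, 2471040) -> (6, 17297280) -> (5, 103783680) -> (4, 518918400) -> (3, 2075673600) -> (2, 6227020800) -> (1, 12454041600) -> return 12454041600

Answer: 12454041600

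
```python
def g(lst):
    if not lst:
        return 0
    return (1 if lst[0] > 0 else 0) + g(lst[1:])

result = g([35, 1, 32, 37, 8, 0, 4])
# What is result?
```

Count of positive elements in [35, 1, 32, 37, 8, 0, 4] = 6

Answer: 6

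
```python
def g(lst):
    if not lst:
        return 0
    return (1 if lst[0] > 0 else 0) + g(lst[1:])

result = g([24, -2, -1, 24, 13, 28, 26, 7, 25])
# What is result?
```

Count of positive elements in [24, -2, -1, 24, 13, 28, 26, 7, 25] = 7

Answer: 7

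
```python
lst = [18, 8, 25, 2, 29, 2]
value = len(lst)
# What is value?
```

Trace:
`lst = [18, 8, 25, 2, 29, 2]` → lst = [18, 8, 25, 2, 29, 2]
`value = len(lst)` → value = 6
So value = 6

Answer: 6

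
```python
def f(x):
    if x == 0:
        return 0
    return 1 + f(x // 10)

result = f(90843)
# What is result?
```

Count of digits of 90843: 5

Answer: 5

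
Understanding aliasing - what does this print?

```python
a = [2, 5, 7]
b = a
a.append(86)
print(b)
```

Key concept: basic list aliasing.
Step by step:
`a = [2, 5, 7]` → a = [2, 5, 7]
`b = a` → b = [2, 5, 7] (same object as a)
`a.append(86)` → a = [2, 5, 7, 86] (same object as b); b = [2, 5, 7, 86] (same object as a)
`print(b)` → prints [2, 5, 7, 86]

Answer: [2, 5, 7, 86]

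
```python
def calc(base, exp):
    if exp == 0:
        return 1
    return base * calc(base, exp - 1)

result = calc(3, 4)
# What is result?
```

calc(3, 4) = 3 * 3 * 3 * 3 = 81

Answer: 81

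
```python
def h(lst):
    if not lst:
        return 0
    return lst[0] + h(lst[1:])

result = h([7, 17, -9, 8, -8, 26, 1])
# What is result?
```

7 + 17 + (-9) + 8 + (-8) + 26 + 1 + 0 = 42

Answer: 42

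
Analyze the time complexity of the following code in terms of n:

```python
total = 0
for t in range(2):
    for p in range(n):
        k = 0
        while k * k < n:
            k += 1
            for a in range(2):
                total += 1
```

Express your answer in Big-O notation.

Each loop level contributes: 1 × n × √n × 1. Multiplying the contributions gives O(n√n).

Answer: O(n√n)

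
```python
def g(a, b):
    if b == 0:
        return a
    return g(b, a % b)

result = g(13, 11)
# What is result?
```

g(13, 11) -> g(11, 2) -> g(2, 1) -> g(1, 0) -> 1

Answer: 1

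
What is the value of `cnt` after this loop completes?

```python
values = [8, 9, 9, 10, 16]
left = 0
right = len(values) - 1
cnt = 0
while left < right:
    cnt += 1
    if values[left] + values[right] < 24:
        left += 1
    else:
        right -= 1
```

Steps to find pair summing to 24
`cnt` takes the values: 0 → 1 → 2 → 3 → 4

Answer: 4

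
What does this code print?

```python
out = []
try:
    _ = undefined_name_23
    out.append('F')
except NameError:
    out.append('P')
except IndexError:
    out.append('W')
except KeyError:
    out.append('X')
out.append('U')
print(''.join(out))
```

Execution trace: 'P' (except NameError) → 'U' (after the try/except). Output: PU

Answer: PU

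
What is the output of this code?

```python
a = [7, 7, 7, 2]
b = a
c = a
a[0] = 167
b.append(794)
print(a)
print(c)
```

Key concept: multiple aliases.
Step by step:
`a = [7, 7, 7, 2]` → a = [7, 7, 7, 2]
`b = a` → b = [7, 7, 7, 2] (same object as a)
`c = a` → c = [7, 7, 7, 2] (same object as a, b)
`a[0] = 167` → a = [167, 7, 7, 2] (same object as b, c); b = [167, 7, 7, 2] (same object as a, c); c = [167, 7, 7, 2] (same object as a, b)
`b.append(794)` → a = [167, 7, 7, 2, 794] (same object as b, c); b = [167, 7, 7, 2, 794] (same object as a, c); c = [167, 7, 7, 2, 794] (same object as a, b)
`print(a)` → prints [167, 7, 7, 2, 794]
`print(c)` → prints [167, 7, 7, 2, 794]

Answer:
[167, 7, 7, 2, 794]
[167, 7, 7, 2, 794]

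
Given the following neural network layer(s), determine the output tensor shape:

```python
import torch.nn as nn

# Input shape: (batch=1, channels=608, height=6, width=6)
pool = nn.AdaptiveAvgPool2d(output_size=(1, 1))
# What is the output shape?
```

Input: (1, 608, 6, 6) -> Output: (1, 608, 1, 1)

Answer: (1, 608, 1, 1)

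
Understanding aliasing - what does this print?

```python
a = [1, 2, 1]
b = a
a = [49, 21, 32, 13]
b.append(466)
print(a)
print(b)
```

Key concept: rebinding vs mutation: a is rebound to a new list, b still points at the original.
Step by step:
`a = [1, 2, 1]` → a = [1, 2, 1]
`b = a` → b = [1, 2, 1] (same object as a)
`a = [49, 21, 32, 13]` → a = [49, 21, 32, 13]
`b.append(466)` → b = [1, 2, 1, 466]
`print(a)` → prints [49, 21, 32, 13]
`print(b)` → prints [1, 2, 1, 466]

Answer:
[49, 21, 32, 13]
[1, 2, 1, 466]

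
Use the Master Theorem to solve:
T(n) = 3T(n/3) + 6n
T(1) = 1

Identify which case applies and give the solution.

a=3, b=3, f(n)=6n. log_3(3) = 1. Since c=1 = 1, Case 2 applies: T(n) = Θ(n^log_b(a) · log n) = O(n log n).

Answer: O(n log n) - Case 2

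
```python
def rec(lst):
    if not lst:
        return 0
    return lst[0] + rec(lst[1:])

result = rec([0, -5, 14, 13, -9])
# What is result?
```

0 + (-5) + 14 + 13 + (-9) + 0 = 13

Answer: 13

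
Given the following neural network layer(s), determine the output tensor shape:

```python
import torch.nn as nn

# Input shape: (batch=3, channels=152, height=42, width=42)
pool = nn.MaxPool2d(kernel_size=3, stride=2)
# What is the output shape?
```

Input: (3, 152, 42, 42) -> Output: (3, 152, 20, 20)

Answer: (3, 152, 20, 20)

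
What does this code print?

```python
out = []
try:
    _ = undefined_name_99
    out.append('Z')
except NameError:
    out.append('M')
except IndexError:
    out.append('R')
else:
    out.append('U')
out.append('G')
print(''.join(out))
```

Execution trace: 'M' (except NameError) → 'G' (after the try/except). Output: MG

Answer: MG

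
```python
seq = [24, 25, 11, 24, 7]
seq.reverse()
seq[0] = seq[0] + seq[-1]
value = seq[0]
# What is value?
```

Trace:
`seq = [24, 25, 11, 24, 7]` → seq = [24, 25, 11, 24, 7]
`seq.reverse()` → seq = [7, 24, 11, 25, 24]
`seq[0] = seq[0] + seq[-1]` → seq = [31, 24, 11, 25, 24]
`value = seq[0]` → value = 31
So value = 31

Answer: 31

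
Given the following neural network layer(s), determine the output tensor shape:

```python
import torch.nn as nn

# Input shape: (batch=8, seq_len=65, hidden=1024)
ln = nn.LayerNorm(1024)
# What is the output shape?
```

Input: (8, 65, 1024) -> Output: (8, 65, 1024)

Answer: (8, 65, 1024)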